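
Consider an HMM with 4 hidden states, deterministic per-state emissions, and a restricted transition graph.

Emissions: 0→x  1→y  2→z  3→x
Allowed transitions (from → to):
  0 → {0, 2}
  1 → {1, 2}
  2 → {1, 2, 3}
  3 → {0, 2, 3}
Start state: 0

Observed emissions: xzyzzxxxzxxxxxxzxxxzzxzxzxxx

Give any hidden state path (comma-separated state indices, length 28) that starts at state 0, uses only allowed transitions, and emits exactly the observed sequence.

0,2,1,2,2,3,3,3,2,3,3,3,3,0,0,2,3,3,3,2,2,3,2,3,2,3,3,0

  0: obs=x cand={0,3} pick 0 [start]
  1: obs=z cand={2} pick 2 [0->2 ok]
  2: obs=y cand={1} pick 1 [2->1 ok]
  3: obs=z cand={2} pick 2 [1->2 ok]
  4: obs=z cand={2} pick 2 [2->2 ok]
  5: obs=x cand={0,3} pick 3 [2->3 ok]
  6: obs=x cand={0,3} pick 3 [3->3 ok]
  7: obs=x cand={0,3} pick 3 [3->3 ok]
  8: obs=z cand={2} pick 2 [3->2 ok]
  9: obs=x cand={0,3} pick 3 [2->3 ok]
  10: obs=x cand={0,3} pick 3 [3->3 ok]
  11: obs=x cand={0,3} pick 3 [3->3 ok]
  12: obs=x cand={0,3} pick 3 [3->3 ok]
  13: obs=x cand={0,3} pick 0 [3->0 ok]
  14: obs=x cand={0,3} pick 0 [0->0 ok]
  15: obs=z cand={2} pick 2 [0->2 ok]
  16: obs=x cand={0,3} pick 3 [2->3 ok]
  17: obs=x cand={0,3} pick 3 [3->3 ok]
  18: obs=x cand={0,3} pick 3 [3->3 ok]
  19: obs=z cand={2} pick 2 [3->2 ok]
  20: obs=z cand={2} pick 2 [2->2 ok]
  21: obs=x cand={0,3} pick 3 [2->3 ok]
  22: obs=z cand={2} pick 2 [3->2 ok]
  23: obs=x cand={0,3} pick 3 [2->3 ok]
  24: obs=z cand={2} pick 2 [3->2 ok]
  25: obs=x cand={0,3} pick 3 [2->3 ok]
  26: obs=x cand={0,3} pick 3 [3->3 ok]
  27: obs=x cand={0,3} pick 0 [3->0 ok]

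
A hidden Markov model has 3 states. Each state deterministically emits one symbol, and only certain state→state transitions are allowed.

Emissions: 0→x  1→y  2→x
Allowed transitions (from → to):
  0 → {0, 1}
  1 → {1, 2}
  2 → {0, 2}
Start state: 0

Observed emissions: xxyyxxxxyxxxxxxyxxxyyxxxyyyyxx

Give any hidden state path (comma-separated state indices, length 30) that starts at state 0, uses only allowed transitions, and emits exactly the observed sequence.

  pos 0: x in {0,2}, choose 0; start
  pos 1: x in {0,2}, choose 0; 0->0 ok
  pos 2: y in {1}, choose 1; 0->1 ok
  pos 3: y in {1}, choose 1; 1->1 ok
  pos 4: x in {0,2}, choose 2; 1->2 ok
  pos 5: x in {0,2}, choose 0; 2->0 ok
  pos 6: x in {0,2}, choose 0; 0->0 ok
  pos 7: x in {0,2}, choose 0; 0->0 ok
  pos 8: y in {1}, choose 1; 0->1 ok
  pos 9: x in {0,2}, choose 2; 1->2 ok
  pos 10: x in {0,2}, choose 2; 2->2 ok
  pos 11: x in {0,2}, choose 2; 2->2 ok
  pos 12: x in {0,2}, choose 2; 2->2 ok
  pos 13: x in {0,2}, choose 0; 2->0 ok
  pos 14: x in {0,2}, choose 0; 0->0 ok
  pos 15: y in {1}, choose 1; 0->1 ok
  pos 16: x in {0,2}, choose 2; 1->2 ok
  pos 17: x in {0,2}, choose 2; 2->2 ok
  pos 18: x in {0,2}, choose 0; 2->0 ok
  pos 19: y in {1}, choose 1; 0->1 ok
  pos 20: y in {1}, choose 1; 1->1 ok
  pos 21: x in {0,2}, choose 2; 1->2 ok
  pos 22: x in {0,2}, choose 2; 2->2 ok
  pos 23: x in {0,2}, choose 0; 2->0 ok
  pos 24: y in {1}, choose 1; 0->1 ok
  pos 25: y in {1}, choose 1; 1->1 ok
  pos 26: y in {1}, choose 1; 1->1 ok
  pos 27: y in {1}, choose 1; 1->1 ok
  pos 28: x in {0,2}, choose 2; 1->2 ok
  pos 29: x in {0,2}, choose 2; 2->2 ok

0,0,1,1,2,0,0,0,1,2,2,2,2,0,0,1,2,2,0,1,1,2,2,0,1,1,1,1,2,2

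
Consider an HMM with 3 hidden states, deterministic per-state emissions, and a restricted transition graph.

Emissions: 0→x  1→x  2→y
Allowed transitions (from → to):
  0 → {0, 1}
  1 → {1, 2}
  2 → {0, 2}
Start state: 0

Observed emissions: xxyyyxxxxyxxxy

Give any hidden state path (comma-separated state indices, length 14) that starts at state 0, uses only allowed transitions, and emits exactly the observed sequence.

0,1,2,2,2,0,0,0,1,2,0,1,1,2

  t0 'x' -> {0,1}, take 0 (start)
  t1 'x' -> {0,1}, take 1 (0->1 ok)
  t2 'y' -> {2}, take 2 (1->2 ok)
  t3 'y' -> {2}, take 2 (2->2 ok)
  t4 'y' -> {2}, take 2 (2->2 ok)
  t5 'x' -> {0,1}, take 0 (2->0 ok)
  t6 'x' -> {0,1}, take 0 (0->0 ok)
  t7 'x' -> {0,1}, take 0 (0->0 ok)
  t8 'x' -> {0,1}, take 1 (0->1 ok)
  t9 'y' -> {2}, take 2 (1->2 ok)
  t10 'x' -> {0,1}, take 0 (2->0 ok)
  t11 'x' -> {0,1}, take 1 (0->1 ok)
  t12 'x' -> {0,1}, take 1 (1->1 ok)
  t13 'y' -> {2}, take 2 (1->2 ok)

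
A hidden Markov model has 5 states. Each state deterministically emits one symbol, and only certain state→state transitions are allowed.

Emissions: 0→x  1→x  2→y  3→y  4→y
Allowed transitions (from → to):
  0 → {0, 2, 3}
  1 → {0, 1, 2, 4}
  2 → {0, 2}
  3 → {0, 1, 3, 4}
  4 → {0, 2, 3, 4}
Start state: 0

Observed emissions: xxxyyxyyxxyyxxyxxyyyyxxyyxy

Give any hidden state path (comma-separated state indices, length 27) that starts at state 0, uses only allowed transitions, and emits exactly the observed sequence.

0,0,0,3,4,0,2,2,0,0,3,3,0,0,3,1,1,2,2,2,2,0,0,2,2,0,3

  [0] x  {0,1}  => 0  start
  [1] x  {0,1}  => 0  0->0 ok
  [2] x  {0,1}  => 0  0->0 ok
  [3] y  {2,3,4}  => 3  0->3 ok
  [4] y  {2,3,4}  => 4  3->4 ok
  [5] x  {0,1}  => 0  4->0 ok
  [6] y  {2,3,4}  => 2  0->2 ok
  [7] y  {2,3,4}  => 2  2->2 ok
  [8] x  {0,1}  => 0  2->0 ok
  [9] x  {0,1}  => 0  0->0 ok
  [10] y  {2,3,4}  => 3  0->3 ok
  [11] y  {2,3,4}  => 3  3->3 ok
  [12] x  {0,1}  => 0  3->0 ok
  [13] x  {0,1}  => 0  0->0 ok
  [14] y  {2,3,4}  => 3  0->3 ok
  [15] x  {0,1}  => 1  3->1 ok
  [16] x  {0,1}  => 1  1->1 ok
  [17] y  {2,3,4}  => 2  1->2 ok
  [18] y  {2,3,4}  => 2  2->2 ok
  [19] y  {2,3,4}  => 2  2->2 ok
  [20] y  {2,3,4}  => 2  2->2 ok
  [21] x  {0,1}  => 0  2->0 ok
  [22] x  {0,1}  => 0  0->0 ok
  [23] y  {2,3,4}  => 2  0->2 ok
  [24] y  {2,3,4}  => 2  2->2 ok
  [25] x  {0,1}  => 0  2->0 ok
  [26] y  {2,3,4}  => 3  0->3 ok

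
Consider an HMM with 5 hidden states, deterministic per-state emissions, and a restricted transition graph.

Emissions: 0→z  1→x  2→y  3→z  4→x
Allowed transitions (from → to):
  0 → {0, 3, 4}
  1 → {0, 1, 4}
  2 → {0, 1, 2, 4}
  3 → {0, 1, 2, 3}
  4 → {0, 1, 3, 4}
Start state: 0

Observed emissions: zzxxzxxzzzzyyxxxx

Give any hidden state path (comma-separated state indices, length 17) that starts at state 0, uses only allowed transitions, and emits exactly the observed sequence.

0,3,1,4,3,1,4,0,0,3,3,2,2,4,1,1,1

  0: obs=z cand={0,3} pick 0 [start]
  1: obs=z cand={0,3} pick 3 [0->3 ok]
  2: obs=x cand={1,4} pick 1 [3->1 ok]
  3: obs=x cand={1,4} pick 4 [1->4 ok]
  4: obs=z cand={0,3} pick 3 [4->3 ok]
  5: obs=x cand={1,4} pick 1 [3->1 ok]
  6: obs=x cand={1,4} pick 4 [1->4 ok]
  7: obs=z cand={0,3} pick 0 [4->0 ok]
  8: obs=z cand={0,3} pick 0 [0->0 ok]
  9: obs=z cand={0,3} pick 3 [0->3 ok]
  10: obs=z cand={0,3} pick 3 [3->3 ok]
  11: obs=y cand={2} pick 2 [3->2 ok]
  12: obs=y cand={2} pick 2 [2->2 ok]
  13: obs=x cand={1,4} pick 4 [2->4 ok]
  14: obs=x cand={1,4} pick 1 [4->1 ok]
  15: obs=x cand={1,4} pick 1 [1->1 ok]
  16: obs=x cand={1,4} pick 1 [1->1 ok]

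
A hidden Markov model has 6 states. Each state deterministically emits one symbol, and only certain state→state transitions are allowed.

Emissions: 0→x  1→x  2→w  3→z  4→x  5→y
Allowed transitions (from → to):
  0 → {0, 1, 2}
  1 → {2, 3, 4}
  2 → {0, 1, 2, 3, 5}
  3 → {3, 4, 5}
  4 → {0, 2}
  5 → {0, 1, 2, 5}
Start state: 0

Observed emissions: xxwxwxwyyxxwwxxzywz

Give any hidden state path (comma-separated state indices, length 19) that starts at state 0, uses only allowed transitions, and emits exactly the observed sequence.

0,0,2,1,2,1,2,5,5,1,4,2,2,0,1,3,5,2,3

  [0] x  {0,1,4}  => 0  start
  [1] x  {0,1,4}  => 0  0->0 ok
  [2] w  {2}  => 2  0->2 ok
  [3] x  {0,1,4}  => 1  2->1 ok
  [4] w  {2}  => 2  1->2 ok
  [5] x  {0,1,4}  => 1  2->1 ok
  [6] w  {2}  => 2  1->2 ok
  [7] y  {5}  => 5  2->5 ok
  [8] y  {5}  => 5  5->5 ok
  [9] x  {0,1,4}  => 1  5->1 ok
  [10] x  {0,1,4}  => 4  1->4 ok
  [11] w  {2}  => 2  4->2 ok
  [12] w  {2}  => 2  2->2 ok
  [13] x  {0,1,4}  => 0  2->0 ok
  [14] x  {0,1,4}  => 1  0->1 ok
  [15] z  {3}  => 3  1->3 ok
  [16] y  {5}  => 5  3->5 ok
  [17] w  {2}  => 2  5->2 ok
  [18] z  {3}  => 3  2->3 ok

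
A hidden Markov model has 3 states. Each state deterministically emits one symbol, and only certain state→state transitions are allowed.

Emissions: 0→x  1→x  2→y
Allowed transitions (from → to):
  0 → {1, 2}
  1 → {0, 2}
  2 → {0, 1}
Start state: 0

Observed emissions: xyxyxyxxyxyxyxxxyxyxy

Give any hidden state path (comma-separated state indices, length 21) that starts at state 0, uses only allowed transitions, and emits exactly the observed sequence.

0,2,1,2,1,2,0,1,2,1,2,1,2,1,0,1,2,1,2,1,2

  t0 'x' -> {0,1}, take 0 (start)
  t1 'y' -> {2}, take 2 (0->2 ok)
  t2 'x' -> {0,1}, take 1 (2->1 ok)
  t3 'y' -> {2}, take 2 (1->2 ok)
  t4 'x' -> {0,1}, take 1 (2->1 ok)
  t5 'y' -> {2}, take 2 (1->2 ok)
  t6 'x' -> {0,1}, take 0 (2->0 ok)
  t7 'x' -> {0,1}, take 1 (0->1 ok)
  t8 'y' -> {2}, take 2 (1->2 ok)
  t9 'x' -> {0,1}, take 1 (2->1 ok)
  t10 'y' -> {2}, take 2 (1->2 ok)
  t11 'x' -> {0,1}, take 1 (2->1 ok)
  t12 'y' -> {2}, take 2 (1->2 ok)
  t13 'x' -> {0,1}, take 1 (2->1 ok)
  t14 'x' -> {0,1}, take 0 (1->0 ok)
  t15 'x' -> {0,1}, take 1 (0->1 ok)
  t16 'y' -> {2}, take 2 (1->2 ok)
  t17 'x' -> {0,1}, take 1 (2->1 ok)
  t18 'y' -> {2}, take 2 (1->2 ok)
  t19 'x' -> {0,1}, take 1 (2->1 ok)
  t20 'y' -> {2}, take 2 (1->2 ok)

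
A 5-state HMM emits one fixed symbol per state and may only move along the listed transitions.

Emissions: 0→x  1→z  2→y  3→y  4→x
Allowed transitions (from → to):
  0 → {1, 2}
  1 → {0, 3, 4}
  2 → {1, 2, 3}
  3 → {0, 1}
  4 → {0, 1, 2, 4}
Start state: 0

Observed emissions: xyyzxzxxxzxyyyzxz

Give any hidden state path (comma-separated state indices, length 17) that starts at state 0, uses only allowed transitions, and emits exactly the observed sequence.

0,2,3,1,0,1,4,4,0,1,0,2,2,2,1,4,1

  0: obs=x cand={0,4} pick 0 [start]
  1: obs=y cand={2,3} pick 2 [0->2 ok]
  2: obs=y cand={2,3} pick 3 [2->3 ok]
  3: obs=z cand={1} pick 1 [3->1 ok]
  4: obs=x cand={0,4} pick 0 [1->0 ok]
  5: obs=z cand={1} pick 1 [0->1 ok]
  6: obs=x cand={0,4} pick 4 [1->4 ok]
  7: obs=x cand={0,4} pick 4 [4->4 ok]
  8: obs=x cand={0,4} pick 0 [4->0 ok]
  9: obs=z cand={1} pick 1 [0->1 ok]
  10: obs=x cand={0,4} pick 0 [1->0 ok]
  11: obs=y cand={2,3} pick 2 [0->2 ok]
  12: obs=y cand={2,3} pick 2 [2->2 ok]
  13: obs=y cand={2,3} pick 2 [2->2 ok]
  14: obs=z cand={1} pick 1 [2->1 ok]
  15: obs=x cand={0,4} pick 4 [1->4 ok]
  16: obs=z cand={1} pick 1 [4->1 ok]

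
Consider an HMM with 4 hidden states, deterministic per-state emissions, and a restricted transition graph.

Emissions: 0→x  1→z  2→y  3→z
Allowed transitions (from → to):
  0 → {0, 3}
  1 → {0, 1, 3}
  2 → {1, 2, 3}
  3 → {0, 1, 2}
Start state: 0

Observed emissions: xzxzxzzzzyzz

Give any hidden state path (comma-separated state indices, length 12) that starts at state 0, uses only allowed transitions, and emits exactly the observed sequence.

0,3,0,3,0,3,1,1,3,2,1,1

  pos 0: x in {0}, choose 0; start
  pos 1: z in {1,3}, choose 3; 0->3 ok
  pos 2: x in {0}, choose 0; 3->0 ok
  pos 3: z in {1,3}, choose 3; 0->3 ok
  pos 4: x in {0}, choose 0; 3->0 ok
  pos 5: z in {1,3}, choose 3; 0->3 ok
  pos 6: z in {1,3}, choose 1; 3->1 ok
  pos 7: z in {1,3}, choose 1; 1->1 ok
  pos 8: z in {1,3}, choose 3; 1->3 ok
  pos 9: y in {2}, choose 2; 3->2 ok
  pos 10: z in {1,3}, choose 1; 2->1 ok
  pos 11: z in {1,3}, choose 1; 1->1 ok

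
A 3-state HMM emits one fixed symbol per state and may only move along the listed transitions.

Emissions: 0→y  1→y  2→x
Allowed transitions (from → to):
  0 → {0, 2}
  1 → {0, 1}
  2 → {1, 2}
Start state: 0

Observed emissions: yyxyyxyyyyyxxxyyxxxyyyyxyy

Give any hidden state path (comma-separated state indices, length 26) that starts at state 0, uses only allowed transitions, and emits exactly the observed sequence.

0,0,2,1,0,2,1,1,1,1,0,2,2,2,1,0,2,2,2,1,1,0,0,2,1,1

  0: obs=y cand={0,1} pick 0 [start]
  1: obs=y cand={0,1} pick 0 [0->0 ok]
  2: obs=x cand={2} pick 2 [0->2 ok]
  3: obs=y cand={0,1} pick 1 [2->1 ok]
  4: obs=y cand={0,1} pick 0 [1->0 ok]
  5: obs=x cand={2} pick 2 [0->2 ok]
  6: obs=y cand={0,1} pick 1 [2->1 ok]
  7: obs=y cand={0,1} pick 1 [1->1 ok]
  8: obs=y cand={0,1} pick 1 [1->1 ok]
  9: obs=y cand={0,1} pick 1 [1->1 ok]
  10: obs=y cand={0,1} pick 0 [1->0 ok]
  11: obs=x cand={2} pick 2 [0->2 ok]
  12: obs=x cand={2} pick 2 [2->2 ok]
  13: obs=x cand={2} pick 2 [2->2 ok]
  14: obs=y cand={0,1} pick 1 [2->1 ok]
  15: obs=y cand={0,1} pick 0 [1->0 ok]
  16: obs=x cand={2} pick 2 [0->2 ok]
  17: obs=x cand={2} pick 2 [2->2 ok]
  18: obs=x cand={2} pick 2 [2->2 ok]
  19: obs=y cand={0,1} pick 1 [2->1 ok]
  20: obs=y cand={0,1} pick 1 [1->1 ok]
  21: obs=y cand={0,1} pick 0 [1->0 ok]
  22: obs=y cand={0,1} pick 0 [0->0 ok]
  23: obs=x cand={2} pick 2 [0->2 ok]
  24: obs=y cand={0,1} pick 1 [2->1 ok]
  25: obs=y cand={0,1} pick 1 [1->1 ok]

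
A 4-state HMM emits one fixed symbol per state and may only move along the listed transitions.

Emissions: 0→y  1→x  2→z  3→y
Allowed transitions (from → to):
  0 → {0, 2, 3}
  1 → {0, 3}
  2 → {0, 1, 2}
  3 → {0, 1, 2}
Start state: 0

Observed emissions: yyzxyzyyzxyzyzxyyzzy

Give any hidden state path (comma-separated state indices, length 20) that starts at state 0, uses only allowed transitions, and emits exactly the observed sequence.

0,0,2,1,0,2,0,0,2,1,3,2,0,2,1,0,0,2,2,0

  pos 0: y in {0,3}, choose 0; start
  pos 1: y in {0,3}, choose 0; 0->0 ok
  pos 2: z in {2}, choose 2; 0->2 ok
  pos 3: x in {1}, choose 1; 2->1 ok
  pos 4: y in {0,3}, choose 0; 1->0 ok
  pos 5: z in {2}, choose 2; 0->2 ok
  pos 6: y in {0,3}, choose 0; 2->0 ok
  pos 7: y in {0,3}, choose 0; 0->0 ok
  pos 8: z in {2}, choose 2; 0->2 ok
  pos 9: x in {1}, choose 1; 2->1 ok
  pos 10: y in {0,3}, choose 3; 1->3 ok
  pos 11: z in {2}, choose 2; 3->2 ok
  pos 12: y in {0,3}, choose 0; 2->0 ok
  pos 13: z in {2}, choose 2; 0->2 ok
  pos 14: x in {1}, choose 1; 2->1 ok
  pos 15: y in {0,3}, choose 0; 1->0 ok
  pos 16: y in {0,3}, choose 0; 0->0 ok
  pos 17: z in {2}, choose 2; 0->2 ok
  pos 18: z in {2}, choose 2; 2->2 ok
  pos 19: y in {0,3}, choose 0; 2->0 ok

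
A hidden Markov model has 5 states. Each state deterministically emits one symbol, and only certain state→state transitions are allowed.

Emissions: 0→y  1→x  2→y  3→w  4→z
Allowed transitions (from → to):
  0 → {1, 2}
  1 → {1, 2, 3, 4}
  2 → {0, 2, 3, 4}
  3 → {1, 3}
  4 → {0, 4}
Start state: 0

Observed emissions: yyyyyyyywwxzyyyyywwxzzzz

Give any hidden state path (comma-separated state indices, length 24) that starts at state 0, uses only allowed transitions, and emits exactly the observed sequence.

0,2,2,2,2,0,2,2,3,3,1,4,0,2,2,2,2,3,3,1,4,4,4,4

  [0] y  {0,2}  => 0  start
  [1] y  {0,2}  => 2  0->2 ok
  [2] y  {0,2}  => 2  2->2 ok
  [3] y  {0,2}  => 2  2->2 ok
  [4] y  {0,2}  => 2  2->2 ok
  [5] y  {0,2}  => 0  2->0 ok
  [6] y  {0,2}  => 2  0->2 ok
  [7] y  {0,2}  => 2  2->2 ok
  [8] w  {3}  => 3  2->3 ok
  [9] w  {3}  => 3  3->3 ok
  [10] x  {1}  => 1  3->1 ok
  [11] z  {4}  => 4  1->4 ok
  [12] y  {0,2}  => 0  4->0 ok
  [13] y  {0,2}  => 2  0->2 ok
  [14] y  {0,2}  => 2  2->2 ok
  [15] y  {0,2}  => 2  2->2 ok
  [16] y  {0,2}  => 2  2->2 ok
  [17] w  {3}  => 3  2->3 ok
  [18] w  {3}  => 3  3->3 ok
  [19] x  {1}  => 1  3->1 ok
  [20] z  {4}  => 4  1->4 ok
  [21] z  {4}  => 4  4->4 ok
  [22] z  {4}  => 4  4->4 ok
  [23] z  {4}  => 4  4->4 ok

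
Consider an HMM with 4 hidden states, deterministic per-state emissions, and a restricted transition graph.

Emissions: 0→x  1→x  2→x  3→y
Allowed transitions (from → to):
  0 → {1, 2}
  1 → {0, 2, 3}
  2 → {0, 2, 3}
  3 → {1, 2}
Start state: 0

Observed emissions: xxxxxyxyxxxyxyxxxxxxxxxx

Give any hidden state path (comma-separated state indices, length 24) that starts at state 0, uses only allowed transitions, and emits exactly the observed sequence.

0,2,2,0,2,3,1,3,2,0,1,3,1,3,2,0,1,2,2,0,1,0,1,2

  pos 0: x in {0,1,2}, choose 0; start
  pos 1: x in {0,1,2}, choose 2; 0->2 ok
  pos 2: x in {0,1,2}, choose 2; 2->2 ok
  pos 3: x in {0,1,2}, choose 0; 2->0 ok
  pos 4: x in {0,1,2}, choose 2; 0->2 ok
  pos 5: y in {3}, choose 3; 2->3 ok
  pos 6: x in {0,1,2}, choose 1; 3->1 ok
  pos 7: y in {3}, choose 3; 1->3 ok
  pos 8: x in {0,1,2}, choose 2; 3->2 ok
  pos 9: x in {0,1,2}, choose 0; 2->0 ok
  pos 10: x in {0,1,2}, choose 1; 0->1 ok
  pos 11: y in {3}, choose 3; 1->3 ok
  pos 12: x in {0,1,2}, choose 1; 3->1 ok
  pos 13: y in {3}, choose 3; 1->3 ok
  pos 14: x in {0,1,2}, choose 2; 3->2 ok
  pos 15: x in {0,1,2}, choose 0; 2->0 ok
  pos 16: x in {0,1,2}, choose 1; 0->1 ok
  pos 17: x in {0,1,2}, choose 2; 1->2 ok
  pos 18: x in {0,1,2}, choose 2; 2->2 ok
  pos 19: x in {0,1,2}, choose 0; 2->0 ok
  pos 20: x in {0,1,2}, choose 1; 0->1 ok
  pos 21: x in {0,1,2}, choose 0; 1->0 ok
  pos 22: x in {0,1,2}, choose 1; 0->1 ok
  pos 23: x in {0,1,2}, choose 2; 1->2 ok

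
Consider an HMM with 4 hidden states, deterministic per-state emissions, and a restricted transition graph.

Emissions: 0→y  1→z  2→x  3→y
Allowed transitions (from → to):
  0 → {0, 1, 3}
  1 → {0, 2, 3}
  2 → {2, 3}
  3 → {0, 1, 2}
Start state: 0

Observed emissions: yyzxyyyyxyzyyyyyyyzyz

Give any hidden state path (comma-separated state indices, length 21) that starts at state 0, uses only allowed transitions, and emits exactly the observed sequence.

0,0,1,2,3,0,0,3,2,3,1,0,0,0,3,0,3,0,1,0,1

  t0 'y' -> {0,3}, take 0 (start)
  t1 'y' -> {0,3}, take 0 (0->0 ok)
  t2 'z' -> {1}, take 1 (0->1 ok)
  t3 'x' -> {2}, take 2 (1->2 ok)
  t4 'y' -> {0,3}, take 3 (2->3 ok)
  t5 'y' -> {0,3}, take 0 (3->0 ok)
  t6 'y' -> {0,3}, take 0 (0->0 ok)
  t7 'y' -> {0,3}, take 3 (0->3 ok)
  t8 'x' -> {2}, take 2 (3->2 ok)
  t9 'y' -> {0,3}, take 3 (2->3 ok)
  t10 'z' -> {1}, take 1 (3->1 ok)
  t11 'y' -> {0,3}, take 0 (1->0 ok)
  t12 'y' -> {0,3}, take 0 (0->0 ok)
  t13 'y' -> {0,3}, take 0 (0->0 ok)
  t14 'y' -> {0,3}, take 3 (0->3 ok)
  t15 'y' -> {0,3}, take 0 (3->0 ok)
  t16 'y' -> {0,3}, take 3 (0->3 ok)
  t17 'y' -> {0,3}, take 0 (3->0 ok)
  t18 'z' -> {1}, take 1 (0->1 ok)
  t19 'y' -> {0,3}, take 0 (1->0 ok)
  t20 'z' -> {1}, take 1 (0->1 ok)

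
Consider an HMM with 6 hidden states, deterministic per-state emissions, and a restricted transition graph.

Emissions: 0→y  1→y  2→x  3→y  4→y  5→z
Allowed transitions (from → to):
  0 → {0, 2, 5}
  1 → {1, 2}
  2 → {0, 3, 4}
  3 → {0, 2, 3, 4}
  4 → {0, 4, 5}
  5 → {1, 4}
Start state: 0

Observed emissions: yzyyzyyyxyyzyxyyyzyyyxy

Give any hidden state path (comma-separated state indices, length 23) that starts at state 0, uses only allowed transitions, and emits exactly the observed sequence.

0,5,4,0,5,1,1,1,2,4,0,5,1,2,4,4,4,5,4,4,0,2,4

  [0] y  {0,1,3,4}  => 0  start
  [1] z  {5}  => 5  0->5 ok
  [2] y  {0,1,3,4}  => 4  5->4 ok
  [3] y  {0,1,3,4}  => 0  4->0 ok
  [4] z  {5}  => 5  0->5 ok
  [5] y  {0,1,3,4}  => 1  5->1 ok
  [6] y  {0,1,3,4}  => 1  1->1 ok
  [7] y  {0,1,3,4}  => 1  1->1 ok
  [8] x  {2}  => 2  1->2 ok
  [9] y  {0,1,3,4}  => 4  2->4 ok
  [10] y  {0,1,3,4}  => 0  4->0 ok
  [11] z  {5}  => 5  0->5 ok
  [12] y  {0,1,3,4}  => 1  5->1 ok
  [13] x  {2}  => 2  1->2 ok
  [14] y  {0,1,3,4}  => 4  2->4 ok
  [15] y  {0,1,3,4}  => 4  4->4 ok
  [16] y  {0,1,3,4}  => 4  4->4 ok
  [17] z  {5}  => 5  4->5 ok
  [18] y  {0,1,3,4}  => 4  5->4 ok
  [19] y  {0,1,3,4}  => 4  4->4 ok
  [20] y  {0,1,3,4}  => 0  4->0 ok
  [21] x  {2}  => 2  0->2 ok
  [22] y  {0,1,3,4}  => 4  2->4 ok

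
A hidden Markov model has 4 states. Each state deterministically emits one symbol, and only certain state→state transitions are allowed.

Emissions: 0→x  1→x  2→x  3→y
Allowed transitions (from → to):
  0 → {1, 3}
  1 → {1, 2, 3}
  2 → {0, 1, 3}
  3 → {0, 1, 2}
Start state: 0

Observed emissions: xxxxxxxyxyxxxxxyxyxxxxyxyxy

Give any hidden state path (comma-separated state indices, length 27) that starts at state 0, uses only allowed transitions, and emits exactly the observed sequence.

0,1,1,2,1,1,2,3,2,3,1,1,1,2,1,3,2,3,2,0,1,1,3,0,3,0,3

  pos 0: x in {0,1,2}, choose 0; start
  pos 1: x in {0,1,2}, choose 1; 0->1 ok
  pos 2: x in {0,1,2}, choose 1; 1->1 ok
  pos 3: x in {0,1,2}, choose 2; 1->2 ok
  pos 4: x in {0,1,2}, choose 1; 2->1 ok
  pos 5: x in {0,1,2}, choose 1; 1->1 ok
  pos 6: x in {0,1,2}, choose 2; 1->2 ok
  pos 7: y in {3}, choose 3; 2->3 ok
  pos 8: x in {0,1,2}, choose 2; 3->2 ok
  pos 9: y in {3}, choose 3; 2->3 ok
  pos 10: x in {0,1,2}, choose 1; 3->1 ok
  pos 11: x in {0,1,2}, choose 1; 1->1 ok
  pos 12: x in {0,1,2}, choose 1; 1->1 ok
  pos 13: x in {0,1,2}, choose 2; 1->2 ok
  pos 14: x in {0,1,2}, choose 1; 2->1 ok
  pos 15: y in {3}, choose 3; 1->3 ok
  pos 16: x in {0,1,2}, choose 2; 3->2 ok
  pos 17: y in {3}, choose 3; 2->3 ok
  pos 18: x in {0,1,2}, choose 2; 3->2 ok
  pos 19: x in {0,1,2}, choose 0; 2->0 ok
  pos 20: x in {0,1,2}, choose 1; 0->1 ok
  pos 21: x in {0,1,2}, choose 1; 1->1 ok
  pos 22: y in {3}, choose 3; 1->3 ok
  pos 23: x in {0,1,2}, choose 0; 3->0 ok
  pos 24: y in {3}, choose 3; 0->3 ok
  pos 25: x in {0,1,2}, choose 0; 3->0 ok
  pos 26: y in {3}, choose 3; 0->3 ok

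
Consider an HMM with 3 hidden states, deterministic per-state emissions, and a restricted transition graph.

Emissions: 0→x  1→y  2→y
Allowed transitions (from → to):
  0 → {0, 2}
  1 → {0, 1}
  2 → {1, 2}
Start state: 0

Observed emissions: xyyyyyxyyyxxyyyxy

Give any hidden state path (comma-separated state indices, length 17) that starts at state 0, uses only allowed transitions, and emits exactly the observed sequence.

0,2,2,2,2,1,0,2,1,1,0,0,2,1,1,0,2

  pos 0: x in {0}, choose 0; start
  pos 1: y in {1,2}, choose 2; 0->2 ok
  pos 2: y in {1,2}, choose 2; 2->2 ok
  pos 3: y in {1,2}, choose 2; 2->2 ok
  pos 4: y in {1,2}, choose 2; 2->2 ok
  pos 5: y in {1,2}, choose 1; 2->1 ok
  pos 6: x in {0}, choose 0; 1->0 ok
  pos 7: y in {1,2}, choose 2; 0->2 ok
  pos 8: y in {1,2}, choose 1; 2->1 ok
  pos 9: y in {1,2}, choose 1; 1->1 ok
  pos 10: x in {0}, choose 0; 1->0 ok
  pos 11: x in {0}, choose 0; 0->0 ok
  pos 12: y in {1,2}, choose 2; 0->2 ok
  pos 13: y in {1,2}, choose 1; 2->1 ok
  pos 14: y in {1,2}, choose 1; 1->1 ok
  pos 15: x in {0}, choose 0; 1->0 ok
  pos 16: y in {1,2}, choose 2; 0->2 ok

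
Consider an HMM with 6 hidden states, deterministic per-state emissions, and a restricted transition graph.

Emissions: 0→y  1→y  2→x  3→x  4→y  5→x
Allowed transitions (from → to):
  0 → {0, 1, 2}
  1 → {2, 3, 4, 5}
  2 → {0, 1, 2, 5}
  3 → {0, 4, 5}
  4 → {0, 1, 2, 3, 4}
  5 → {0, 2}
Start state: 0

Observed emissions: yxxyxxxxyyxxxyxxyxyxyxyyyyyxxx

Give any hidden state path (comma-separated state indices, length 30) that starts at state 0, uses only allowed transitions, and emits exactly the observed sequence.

  pos 0: y in {0,1,4}, choose 0; start
  pos 1: x in {2,3,5}, choose 2; 0->2 ok
  pos 2: x in {2,3,5}, choose 5; 2->5 ok
  pos 3: y in {0,1,4}, choose 0; 5->0 ok
  pos 4: x in {2,3,5}, choose 2; 0->2 ok
  pos 5: x in {2,3,5}, choose 5; 2->5 ok
  pos 6: x in {2,3,5}, choose 2; 5->2 ok
  pos 7: x in {2,3,5}, choose 5; 2->5 ok
  pos 8: y in {0,1,4}, choose 0; 5->0 ok
  pos 9: y in {0,1,4}, choose 0; 0->0 ok
  pos 10: x in {2,3,5}, choose 2; 0->2 ok
  pos 11: x in {2,3,5}, choose 2; 2->2 ok
  pos 12: x in {2,3,5}, choose 2; 2->2 ok
  pos 13: y in {0,1,4}, choose 1; 2->1 ok
  pos 14: x in {2,3,5}, choose 5; 1->5 ok
  pos 15: x in {2,3,5}, choose 2; 5->2 ok
  pos 16: y in {0,1,4}, choose 0; 2->0 ok
  pos 17: x in {2,3,5}, choose 2; 0->2 ok
  pos 18: y in {0,1,4}, choose 0; 2->0 ok
  pos 19: x in {2,3,5}, choose 2; 0->2 ok
  pos 20: y in {0,1,4}, choose 1; 2->1 ok
  pos 21: x in {2,3,5}, choose 2; 1->2 ok
  pos 22: y in {0,1,4}, choose 1; 2->1 ok
  pos 23: y in {0,1,4}, choose 4; 1->4 ok
  pos 24: y in {0,1,4}, choose 0; 4->0 ok
  pos 25: y in {0,1,4}, choose 0; 0->0 ok
  pos 26: y in {0,1,4}, choose 1; 0->1 ok
  pos 27: x in {2,3,5}, choose 2; 1->2 ok
  pos 28: x in {2,3,5}, choose 2; 2->2 ok
  pos 29: x in {2,3,5}, choose 2; 2->2 ok

0,2,5,0,2,5,2,5,0,0,2,2,2,1,5,2,0,2,0,2,1,2,1,4,0,0,1,2,2,2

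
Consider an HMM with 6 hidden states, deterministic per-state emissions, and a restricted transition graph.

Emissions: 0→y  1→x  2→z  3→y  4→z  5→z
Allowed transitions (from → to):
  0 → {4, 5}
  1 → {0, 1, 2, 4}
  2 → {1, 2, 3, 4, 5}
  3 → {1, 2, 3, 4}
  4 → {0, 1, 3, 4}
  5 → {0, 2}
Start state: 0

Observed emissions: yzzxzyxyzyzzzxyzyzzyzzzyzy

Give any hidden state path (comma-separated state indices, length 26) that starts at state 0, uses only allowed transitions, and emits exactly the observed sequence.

  [0] y  {0,3}  => 0  start
  [1] z  {2,4,5}  => 5  0->5 ok
  [2] z  {2,4,5}  => 2  5->2 ok
  [3] x  {1}  => 1  2->1 ok
  [4] z  {2,4,5}  => 2  1->2 ok
  [5] y  {0,3}  => 3  2->3 ok
  [6] x  {1}  => 1  3->1 ok
  [7] y  {0,3}  => 0  1->0 ok
  [8] z  {2,4,5}  => 4  0->4 ok
  [9] y  {0,3}  => 0  4->0 ok
  [10] z  {2,4,5}  => 5  0->5 ok
  [11] z  {2,4,5}  => 2  5->2 ok
  [12] z  {2,4,5}  => 4  2->4 ok
  [13] x  {1}  => 1  4->1 ok
  [14] y  {0,3}  => 0  1->0 ok
  [15] z  {2,4,5}  => 5  0->5 ok
  [16] y  {0,3}  => 0  5->0 ok
  [17] z  {2,4,5}  => 5  0->5 ok
  [18] z  {2,4,5}  => 2  5->2 ok
  [19] y  {0,3}  => 3  2->3 ok
  [20] z  {2,4,5}  => 2  3->2 ok
  [21] z  {2,4,5}  => 4  2->4 ok
  [22] z  {2,4,5}  => 4  4->4 ok
  [23] y  {0,3}  => 0  4->0 ok
  [24] z  {2,4,5}  => 5  0->5 ok
  [25] y  {0,3}  => 0  5->0 ok

0,5,2,1,2,3,1,0,4,0,5,2,4,1,0,5,0,5,2,3,2,4,4,0,5,0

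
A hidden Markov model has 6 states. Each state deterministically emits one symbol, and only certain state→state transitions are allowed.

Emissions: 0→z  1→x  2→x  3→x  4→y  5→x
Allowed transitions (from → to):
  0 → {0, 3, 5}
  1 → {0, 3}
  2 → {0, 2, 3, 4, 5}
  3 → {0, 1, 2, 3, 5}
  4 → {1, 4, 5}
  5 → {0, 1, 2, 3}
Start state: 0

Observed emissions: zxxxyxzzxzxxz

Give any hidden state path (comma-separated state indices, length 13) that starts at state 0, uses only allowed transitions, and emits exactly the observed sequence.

  pos 0: z in {0}, choose 0; start
  pos 1: x in {1,2,3,5}, choose 3; 0->3 ok
  pos 2: x in {1,2,3,5}, choose 5; 3->5 ok
  pos 3: x in {1,2,3,5}, choose 2; 5->2 ok
  pos 4: y in {4}, choose 4; 2->4 ok
  pos 5: x in {1,2,3,5}, choose 1; 4->1 ok
  pos 6: z in {0}, choose 0; 1->0 ok
  pos 7: z in {0}, choose 0; 0->0 ok
  pos 8: x in {1,2,3,5}, choose 3; 0->3 ok
  pos 9: z in {0}, choose 0; 3->0 ok
  pos 10: x in {1,2,3,5}, choose 3; 0->3 ok
  pos 11: x in {1,2,3,5}, choose 1; 3->1 ok
  pos 12: z in {0}, choose 0; 1->0 ok

0,3,5,2,4,1,0,0,3,0,3,1,0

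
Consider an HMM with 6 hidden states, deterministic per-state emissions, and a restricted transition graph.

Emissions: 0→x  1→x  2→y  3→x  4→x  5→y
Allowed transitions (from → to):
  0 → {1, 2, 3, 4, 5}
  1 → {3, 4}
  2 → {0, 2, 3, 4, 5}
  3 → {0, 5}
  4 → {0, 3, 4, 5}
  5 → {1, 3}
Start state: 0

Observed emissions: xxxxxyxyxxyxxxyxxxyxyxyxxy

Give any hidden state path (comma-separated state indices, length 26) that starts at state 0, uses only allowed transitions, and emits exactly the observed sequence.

  [0] x  {0,1,3,4}  => 0  start
  [1] x  {0,1,3,4}  => 3  0->3 ok
  [2] x  {0,1,3,4}  => 0  3->0 ok
  [3] x  {0,1,3,4}  => 4  0->4 ok
  [4] x  {0,1,3,4}  => 0  4->0 ok
  [5] y  {2,5}  => 2  0->2 ok
  [6] x  {0,1,3,4}  => 0  2->0 ok
  [7] y  {2,5}  => 5  0->5 ok
  [8] x  {0,1,3,4}  => 3  5->3 ok
  [9] x  {0,1,3,4}  => 0  3->0 ok
  [10] y  {2,5}  => 5  0->5 ok
  [11] x  {0,1,3,4}  => 1  5->1 ok
  [12] x  {0,1,3,4}  => 4  1->4 ok
  [13] x  {0,1,3,4}  => 3  4->3 ok
  [14] y  {2,5}  => 5  3->5 ok
  [15] x  {0,1,3,4}  => 1  5->1 ok
  [16] x  {0,1,3,4}  => 3  1->3 ok
  [17] x  {0,1,3,4}  => 0  3->0 ok
  [18] y  {2,5}  => 5  0->5 ok
  [19] x  {0,1,3,4}  => 3  5->3 ok
  [20] y  {2,5}  => 5  3->5 ok
  [21] x  {0,1,3,4}  => 3  5->3 ok
  [22] y  {2,5}  => 5  3->5 ok
  [23] x  {0,1,3,4}  => 3  5->3 ok
  [24] x  {0,1,3,4}  => 0  3->0 ok
  [25] y  {2,5}  => 2  0->2 ok

0,3,0,4,0,2,0,5,3,0,5,1,4,3,5,1,3,0,5,3,5,3,5,3,0,2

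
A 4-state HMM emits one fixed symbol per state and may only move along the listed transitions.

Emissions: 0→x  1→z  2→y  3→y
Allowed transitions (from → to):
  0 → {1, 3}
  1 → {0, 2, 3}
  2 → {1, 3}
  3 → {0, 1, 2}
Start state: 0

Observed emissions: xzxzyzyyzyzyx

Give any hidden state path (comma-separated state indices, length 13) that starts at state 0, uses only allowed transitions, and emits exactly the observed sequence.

  [0] x  {0}  => 0  start
  [1] z  {1}  => 1  0->1 ok
  [2] x  {0}  => 0  1->0 ok
  [3] z  {1}  => 1  0->1 ok
  [4] y  {2,3}  => 2  1->2 ok
  [5] z  {1}  => 1  2->1 ok
  [6] y  {2,3}  => 2  1->2 ok
  [7] y  {2,3}  => 3  2->3 ok
  [8] z  {1}  => 1  3->1 ok
  [9] y  {2,3}  => 2  1->2 ok
  [10] z  {1}  => 1  2->1 ok
  [11] y  {2,3}  => 3  1->3 ok
  [12] x  {0}  => 0  3->0 ok

0,1,0,1,2,1,2,3,1,2,1,3,0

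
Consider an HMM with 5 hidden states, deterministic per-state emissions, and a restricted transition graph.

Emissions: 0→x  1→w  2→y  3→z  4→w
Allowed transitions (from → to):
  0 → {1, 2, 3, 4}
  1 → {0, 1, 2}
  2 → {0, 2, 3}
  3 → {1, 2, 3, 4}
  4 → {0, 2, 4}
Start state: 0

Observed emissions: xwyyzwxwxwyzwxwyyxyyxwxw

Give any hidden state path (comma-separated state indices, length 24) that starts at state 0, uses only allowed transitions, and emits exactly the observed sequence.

0,4,2,2,3,4,0,4,0,1,2,3,4,0,1,2,2,0,2,2,0,4,0,1

  [0] x  {0}  => 0  start
  [1] w  {1,4}  => 4  0->4 ok
  [2] y  {2}  => 2  4->2 ok
  [3] y  {2}  => 2  2->2 ok
  [4] z  {3}  => 3  2->3 ok
  [5] w  {1,4}  => 4  3->4 ok
  [6] x  {0}  => 0  4->0 ok
  [7] w  {1,4}  => 4  0->4 ok
  [8] x  {0}  => 0  4->0 ok
  [9] w  {1,4}  => 1  0->1 ok
  [10] y  {2}  => 2  1->2 ok
  [11] z  {3}  => 3  2->3 ok
  [12] w  {1,4}  => 4  3->4 ok
  [13] x  {0}  => 0  4->0 ok
  [14] w  {1,4}  => 1  0->1 ok
  [15] y  {2}  => 2  1->2 ok
  [16] y  {2}  => 2  2->2 ok
  [17] x  {0}  => 0  2->0 ok
  [18] y  {2}  => 2  0->2 ok
  [19] y  {2}  => 2  2->2 ok
  [20] x  {0}  => 0  2->0 ok
  [21] w  {1,4}  => 4  0->4 ok
  [22] x  {0}  => 0  4->0 ok
  [23] w  {1,4}  => 1  0->1 ok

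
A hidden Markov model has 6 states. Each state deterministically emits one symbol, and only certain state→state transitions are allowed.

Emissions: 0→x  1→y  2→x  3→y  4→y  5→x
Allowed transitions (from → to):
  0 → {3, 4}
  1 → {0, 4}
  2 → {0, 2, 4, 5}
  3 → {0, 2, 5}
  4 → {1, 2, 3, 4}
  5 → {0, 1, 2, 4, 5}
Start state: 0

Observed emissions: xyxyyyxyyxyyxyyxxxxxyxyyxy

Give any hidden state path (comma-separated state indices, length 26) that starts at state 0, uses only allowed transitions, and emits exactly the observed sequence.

0,3,5,1,4,3,0,4,1,0,4,4,2,4,3,5,2,2,5,0,3,2,4,1,0,4

  t0 'x' -> {0,2,5}, take 0 (start)
  t1 'y' -> {1,3,4}, take 3 (0->3 ok)
  t2 'x' -> {0,2,5}, take 5 (3->5 ok)
  t3 'y' -> {1,3,4}, take 1 (5->1 ok)
  t4 'y' -> {1,3,4}, take 4 (1->4 ok)
  t5 'y' -> {1,3,4}, take 3 (4->3 ok)
  t6 'x' -> {0,2,5}, take 0 (3->0 ok)
  t7 'y' -> {1,3,4}, take 4 (0->4 ok)
  t8 'y' -> {1,3,4}, take 1 (4->1 ok)
  t9 'x' -> {0,2,5}, take 0 (1->0 ok)
  t10 'y' -> {1,3,4}, take 4 (0->4 ok)
  t11 'y' -> {1,3,4}, take 4 (4->4 ok)
  t12 'x' -> {0,2,5}, take 2 (4->2 ok)
  t13 'y' -> {1,3,4}, take 4 (2->4 ok)
  t14 'y' -> {1,3,4}, take 3 (4->3 ok)
  t15 'x' -> {0,2,5}, take 5 (3->5 ok)
  t16 'x' -> {0,2,5}, take 2 (5->2 ok)
  t17 'x' -> {0,2,5}, take 2 (2->2 ok)
  t18 'x' -> {0,2,5}, take 5 (2->5 ok)
  t19 'x' -> {0,2,5}, take 0 (5->0 ok)
  t20 'y' -> {1,3,4}, take 3 (0->3 ok)
  t21 'x' -> {0,2,5}, take 2 (3->2 ok)
  t22 'y' -> {1,3,4}, take 4 (2->4 ok)
  t23 'y' -> {1,3,4}, take 1 (4->1 ok)
  t24 'x' -> {0,2,5}, take 0 (1->0 ok)
  t25 'y' -> {1,3,4}, take 4 (0->4 ok)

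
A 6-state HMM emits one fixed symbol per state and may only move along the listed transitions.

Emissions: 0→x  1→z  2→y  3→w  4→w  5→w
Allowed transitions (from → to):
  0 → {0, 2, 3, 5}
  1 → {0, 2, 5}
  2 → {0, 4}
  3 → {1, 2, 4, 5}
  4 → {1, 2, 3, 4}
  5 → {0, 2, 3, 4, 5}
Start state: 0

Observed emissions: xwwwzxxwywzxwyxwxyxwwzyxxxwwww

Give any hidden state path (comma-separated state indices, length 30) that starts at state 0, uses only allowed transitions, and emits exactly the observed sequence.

  0: obs=x cand={0} pick 0 [start]
  1: obs=w cand={3,4,5} pick 3 [0->3 ok]
  2: obs=w cand={3,4,5} pick 5 [3->5 ok]
  3: obs=w cand={3,4,5} pick 4 [5->4 ok]
  4: obs=z cand={1} pick 1 [4->1 ok]
  5: obs=x cand={0} pick 0 [1->0 ok]
  6: obs=x cand={0} pick 0 [0->0 ok]
  7: obs=w cand={3,4,5} pick 5 [0->5 ok]
  8: obs=y cand={2} pick 2 [5->2 ok]
  9: obs=w cand={3,4,5} pick 4 [2->4 ok]
  10: obs=z cand={1} pick 1 [4->1 ok]
  11: obs=x cand={0} pick 0 [1->0 ok]
  12: obs=w cand={3,4,5} pick 5 [0->5 ok]
  13: obs=y cand={2} pick 2 [5->2 ok]
  14: obs=x cand={0} pick 0 [2->0 ok]
  15: obs=w cand={3,4,5} pick 5 [0->5 ok]
  16: obs=x cand={0} pick 0 [5->0 ok]
  17: obs=y cand={2} pick 2 [0->2 ok]
  18: obs=x cand={0} pick 0 [2->0 ok]
  19: obs=w cand={3,4,5} pick 3 [0->3 ok]
  20: obs=w cand={3,4,5} pick 4 [3->4 ok]
  21: obs=z cand={1} pick 1 [4->1 ok]
  22: obs=y cand={2} pick 2 [1->2 ok]
  23: obs=x cand={0} pick 0 [2->0 ok]
  24: obs=x cand={0} pick 0 [0->0 ok]
  25: obs=x cand={0} pick 0 [0->0 ok]
  26: obs=w cand={3,4,5} pick 3 [0->3 ok]
  27: obs=w cand={3,4,5} pick 4 [3->4 ok]
  28: obs=w cand={3,4,5} pick 3 [4->3 ok]
  29: obs=w cand={3,4,5} pick 4 [3->4 ok]

0,3,5,4,1,0,0,5,2,4,1,0,5,2,0,5,0,2,0,3,4,1,2,0,0,0,3,4,3,4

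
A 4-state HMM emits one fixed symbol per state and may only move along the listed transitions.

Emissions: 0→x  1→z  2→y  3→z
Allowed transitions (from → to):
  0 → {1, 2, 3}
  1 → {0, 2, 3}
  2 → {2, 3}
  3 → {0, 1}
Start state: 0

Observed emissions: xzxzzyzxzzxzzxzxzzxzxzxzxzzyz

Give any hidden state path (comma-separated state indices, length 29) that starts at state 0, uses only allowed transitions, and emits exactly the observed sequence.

  0: obs=x cand={0} pick 0 [start]
  1: obs=z cand={1,3} pick 1 [0->1 ok]
  2: obs=x cand={0} pick 0 [1->0 ok]
  3: obs=z cand={1,3} pick 3 [0->3 ok]
  4: obs=z cand={1,3} pick 1 [3->1 ok]
  5: obs=y cand={2} pick 2 [1->2 ok]
  6: obs=z cand={1,3} pick 3 [2->3 ok]
  7: obs=x cand={0} pick 0 [3->0 ok]
  8: obs=z cand={1,3} pick 1 [0->1 ok]
  9: obs=z cand={1,3} pick 3 [1->3 ok]
  10: obs=x cand={0} pick 0 [3->0 ok]
  11: obs=z cand={1,3} pick 1 [0->1 ok]
  12: obs=z cand={1,3} pick 3 [1->3 ok]
  13: obs=x cand={0} pick 0 [3->0 ok]
  14: obs=z cand={1,3} pick 3 [0->3 ok]
  15: obs=x cand={0} pick 0 [3->0 ok]
  16: obs=z cand={1,3} pick 1 [0->1 ok]
  17: obs=z cand={1,3} pick 3 [1->3 ok]
  18: obs=x cand={0} pick 0 [3->0 ok]
  19: obs=z cand={1,3} pick 3 [0->3 ok]
  20: obs=x cand={0} pick 0 [3->0 ok]
  21: obs=z cand={1,3} pick 1 [0->1 ok]
  22: obs=x cand={0} pick 0 [1->0 ok]
  23: obs=z cand={1,3} pick 3 [0->3 ok]
  24: obs=x cand={0} pick 0 [3->0 ok]
  25: obs=z cand={1,3} pick 3 [0->3 ok]
  26: obs=z cand={1,3} pick 1 [3->1 ok]
  27: obs=y cand={2} pick 2 [1->2 ok]
  28: obs=z cand={1,3} pick 3 [2->3 ok]

0,1,0,3,1,2,3,0,1,3,0,1,3,0,3,0,1,3,0,3,0,1,0,3,0,3,1,2,3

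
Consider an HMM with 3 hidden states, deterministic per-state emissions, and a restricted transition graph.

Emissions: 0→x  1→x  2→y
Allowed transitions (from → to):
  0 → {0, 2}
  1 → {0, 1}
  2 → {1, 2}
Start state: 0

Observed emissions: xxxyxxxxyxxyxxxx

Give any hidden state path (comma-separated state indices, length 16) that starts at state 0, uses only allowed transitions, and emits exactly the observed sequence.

0,0,0,2,1,0,0,0,2,1,0,2,1,1,1,1

  0: obs=x cand={0,1} pick 0 [start]
  1: obs=x cand={0,1} pick 0 [0->0 ok]
  2: obs=x cand={0,1} pick 0 [0->0 ok]
  3: obs=y cand={2} pick 2 [0->2 ok]
  4: obs=x cand={0,1} pick 1 [2->1 ok]
  5: obs=x cand={0,1} pick 0 [1->0 ok]
  6: obs=x cand={0,1} pick 0 [0->0 ok]
  7: obs=x cand={0,1} pick 0 [0->0 ok]
  8: obs=y cand={2} pick 2 [0->2 ok]
  9: obs=x cand={0,1} pick 1 [2->1 ok]
  10: obs=x cand={0,1} pick 0 [1->0 ok]
  11: obs=y cand={2} pick 2 [0->2 ok]
  12: obs=x cand={0,1} pick 1 [2->1 ok]
  13: obs=x cand={0,1} pick 1 [1->1 ok]
  14: obs=x cand={0,1} pick 1 [1->1 ok]
  15: obs=x cand={0,1} pick 1 [1->1 ok]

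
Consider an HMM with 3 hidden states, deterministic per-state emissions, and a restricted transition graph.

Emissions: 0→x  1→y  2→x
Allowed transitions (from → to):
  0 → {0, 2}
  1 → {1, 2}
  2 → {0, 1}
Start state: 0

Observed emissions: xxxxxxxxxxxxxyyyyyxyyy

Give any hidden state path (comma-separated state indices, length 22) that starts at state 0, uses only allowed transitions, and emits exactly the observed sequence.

0,0,2,0,0,2,0,2,0,2,0,0,2,1,1,1,1,1,2,1,1,1

  [0] x  {0,2}  => 0  start
  [1] x  {0,2}  => 0  0->0 ok
  [2] x  {0,2}  => 2  0->2 ok
  [3] x  {0,2}  => 0  2->0 ok
  [4] x  {0,2}  => 0  0->0 ok
  [5] x  {0,2}  => 2  0->2 ok
  [6] x  {0,2}  => 0  2->0 ok
  [7] x  {0,2}  => 2  0->2 ok
  [8] x  {0,2}  => 0  2->0 ok
  [9] x  {0,2}  => 2  0->2 ok
  [10] x  {0,2}  => 0  2->0 ok
  [11] x  {0,2}  => 0  0->0 ok
  [12] x  {0,2}  => 2  0->2 ok
  [13] y  {1}  => 1  2->1 ok
  [14] y  {1}  => 1  1->1 ok
  [15] y  {1}  => 1  1->1 ok
  [16] y  {1}  => 1  1->1 ok
  [17] y  {1}  => 1  1->1 ok
  [18] x  {0,2}  => 2  1->2 ok
  [19] y  {1}  => 1  2->1 ok
  [20] y  {1}  => 1  1->1 ok
  [21] y  {1}  => 1  1->1 ok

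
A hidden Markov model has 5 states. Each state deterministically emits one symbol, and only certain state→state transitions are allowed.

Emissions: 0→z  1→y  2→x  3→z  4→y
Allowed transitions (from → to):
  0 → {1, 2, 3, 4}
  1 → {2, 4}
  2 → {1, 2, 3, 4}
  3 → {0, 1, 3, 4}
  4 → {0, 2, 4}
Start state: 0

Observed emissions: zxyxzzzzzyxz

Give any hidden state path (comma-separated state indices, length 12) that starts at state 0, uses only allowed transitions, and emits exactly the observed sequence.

0,2,1,2,3,3,0,3,0,4,2,3

  t0 'z' -> {0,3}, take 0 (start)
  t1 'x' -> {2}, take 2 (0->2 ok)
  t2 'y' -> {1,4}, take 1 (2->1 ok)
  t3 'x' -> {2}, take 2 (1->2 ok)
  t4 'z' -> {0,3}, take 3 (2->3 ok)
  t5 'z' -> {0,3}, take 3 (3->3 ok)
  t6 'z' -> {0,3}, take 0 (3->0 ok)
  t7 'z' -> {0,3}, take 3 (0->3 ok)
  t8 'z' -> {0,3}, take 0 (3->0 ok)
  t9 'y' -> {1,4}, take 4 (0->4 ok)
  t10 'x' -> {2}, take 2 (4->2 ok)
  t11 'z' -> {0,3}, take 3 (2->3 ok)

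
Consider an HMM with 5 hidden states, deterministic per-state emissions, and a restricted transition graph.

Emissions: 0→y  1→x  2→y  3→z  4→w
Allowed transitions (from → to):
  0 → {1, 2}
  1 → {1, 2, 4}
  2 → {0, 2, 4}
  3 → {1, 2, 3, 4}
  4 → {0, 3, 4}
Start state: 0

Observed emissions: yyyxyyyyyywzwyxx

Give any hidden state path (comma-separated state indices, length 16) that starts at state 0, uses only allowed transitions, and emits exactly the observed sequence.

  t0 'y' -> {0,2}, take 0 (start)
  t1 'y' -> {0,2}, take 2 (0->2 ok)
  t2 'y' -> {0,2}, take 0 (2->0 ok)
  t3 'x' -> {1}, take 1 (0->1 ok)
  t4 'y' -> {0,2}, take 2 (1->2 ok)
  t5 'y' -> {0,2}, take 2 (2->2 ok)
  t6 'y' -> {0,2}, take 0 (2->0 ok)
  t7 'y' -> {0,2}, take 2 (0->2 ok)
  t8 'y' -> {0,2}, take 2 (2->2 ok)
  t9 'y' -> {0,2}, take 2 (2->2 ok)
  t10 'w' -> {4}, take 4 (2->4 ok)
  t11 'z' -> {3}, take 3 (4->3 ok)
  t12 'w' -> {4}, take 4 (3->4 ok)
  t13 'y' -> {0,2}, take 0 (4->0 ok)
  t14 'x' -> {1}, take 1 (0->1 ok)
  t15 'x' -> {1}, take 1 (1->1 ok)

0,2,0,1,2,2,0,2,2,2,4,3,4,0,1,1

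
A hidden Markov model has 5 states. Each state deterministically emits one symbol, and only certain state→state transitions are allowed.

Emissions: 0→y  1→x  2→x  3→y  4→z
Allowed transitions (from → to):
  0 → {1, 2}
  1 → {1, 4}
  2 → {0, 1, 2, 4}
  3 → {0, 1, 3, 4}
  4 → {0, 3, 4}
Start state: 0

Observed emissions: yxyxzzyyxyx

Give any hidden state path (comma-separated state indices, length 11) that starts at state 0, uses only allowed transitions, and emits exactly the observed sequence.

  0: obs=y cand={0,3} pick 0 [start]
  1: obs=x cand={1,2} pick 2 [0->2 ok]
  2: obs=y cand={0,3} pick 0 [2->0 ok]
  3: obs=x cand={1,2} pick 1 [0->1 ok]
  4: obs=z cand={4} pick 4 [1->4 ok]
  5: obs=z cand={4} pick 4 [4->4 ok]
  6: obs=y cand={0,3} pick 3 [4->3 ok]
  7: obs=y cand={0,3} pick 0 [3->0 ok]
  8: obs=x cand={1,2} pick 2 [0->2 ok]
  9: obs=y cand={0,3} pick 0 [2->0 ok]
  10: obs=x cand={1,2} pick 1 [0->1 ok]

0,2,0,1,4,4,3,0,2,0,1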